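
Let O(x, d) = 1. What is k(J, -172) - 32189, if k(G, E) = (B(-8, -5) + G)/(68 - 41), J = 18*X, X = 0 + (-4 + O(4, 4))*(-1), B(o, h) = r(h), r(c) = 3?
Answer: -289682/9 ≈ -32187.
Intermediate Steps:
B(o, h) = 3
X = 3 (X = 0 + (-4 + 1)*(-1) = 0 - 3*(-1) = 0 + 3 = 3)
J = 54 (J = 18*3 = 54)
k(G, E) = ⅑ + G/27 (k(G, E) = (3 + G)/(68 - 41) = (3 + G)/27 = (3 + G)*(1/27) = ⅑ + G/27)
k(J, -172) - 32189 = (⅑ + (1/27)*54) - 32189 = (⅑ + 2) - 32189 = 19/9 - 32189 = -289682/9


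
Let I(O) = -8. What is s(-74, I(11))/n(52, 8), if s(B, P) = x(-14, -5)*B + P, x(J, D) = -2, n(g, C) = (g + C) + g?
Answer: 5/4 ≈ 1.2500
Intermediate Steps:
n(g, C) = C + 2*g (n(g, C) = (C + g) + g = C + 2*g)
s(B, P) = P - 2*B (s(B, P) = -2*B + P = P - 2*B)
s(-74, I(11))/n(52, 8) = (-8 - 2*(-74))/(8 + 2*52) = (-8 + 148)/(8 + 104) = 140/112 = 140*(1/112) = 5/4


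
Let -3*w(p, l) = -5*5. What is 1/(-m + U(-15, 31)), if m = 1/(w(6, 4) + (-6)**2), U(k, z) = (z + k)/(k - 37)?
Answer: -1729/571 ≈ -3.0280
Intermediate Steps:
U(k, z) = (k + z)/(-37 + k)
w(p, l) = 25/3 (w(p, l) = -(-5)*5/3 = -1/3*(-25) = 25/3)
m = 3/133 (m = 1/(25/3 + (-6)**2) = 1/(25/3 + 36) = 1/(133/3) = 3/133 ≈ 0.022556)
1/(-m + U(-15, 31)) = 1/(-1*3/133 + (-15 + 31)/(-37 - 15)) = 1/(-3/133 + 16/(-52)) = 1/(-3/133 - 1/52*16) = 1/(-3/133 - 4/13) = 1/(-571/1729) = -1729/571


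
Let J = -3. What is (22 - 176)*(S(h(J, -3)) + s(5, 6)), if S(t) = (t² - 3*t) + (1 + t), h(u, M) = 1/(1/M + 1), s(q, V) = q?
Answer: -1617/2 ≈ -808.50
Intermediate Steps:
h(u, M) = 1/(1 + 1/M) (h(u, M) = 1/(1/M + 1) = 1/(1 + 1/M))
S(t) = 1 + t² - 2*t
(22 - 176)*(S(h(J, -3)) + s(5, 6)) = (22 - 176)*((1 + (-3/(1 - 3))² - (-6)/(1 - 3)) + 5) = -154*((1 + (-3/(-2))² - (-6)/(-2)) + 5) = -154*((1 + (-3*(-½))² - (-6)*(-1)/2) + 5) = -154*((1 + (3/2)² - 2*3/2) + 5) = -154*((1 + 9/4 - 3) + 5) = -154*(¼ + 5) = -154*21/4 = -1617/2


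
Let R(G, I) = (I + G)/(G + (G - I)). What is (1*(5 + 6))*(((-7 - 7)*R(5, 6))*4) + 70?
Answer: -1624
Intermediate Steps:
R(G, I) = (G + I)/(-I + 2*G)
(1*(5 + 6))*(((-7 - 7)*R(5, 6))*4) + 70 = (1*(5 + 6))*(((-7 - 7)*((5 + 6)/(-1*6 + 2*5)))*4) + 70 = (1*11)*(-14*11/(-6 + 10)*4) + 70 = 11*(-14*11/4*4) + 70 = 11*(-77/2*4) + 70 = 11*(-154) + 70 = -1694 + 70 = -1624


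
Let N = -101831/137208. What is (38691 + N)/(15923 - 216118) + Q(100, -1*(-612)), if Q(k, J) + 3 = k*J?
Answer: 1680975646592423/27468355560 ≈ 61197.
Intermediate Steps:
N = -101831/137208 (N = -101831*1/137208 = -101831/137208 ≈ -0.74217)
Q(k, J) = -3 + J*k (Q(k, J) = -3 + k*J = -3 + J*k)
(38691 + N)/(15923 - 216118) + Q(100, -1*(-612)) = (38691 - 101831/137208)/(15923 - 216118) + (-3 - 1*(-612)*100) = (5308612897/137208)/(-200195) + (-3 + 612*100) = (5308612897/137208)*(-1/200195) + (-3 + 61200) = -5308612897/27468355560 + 61197 = 1680975646592423/27468355560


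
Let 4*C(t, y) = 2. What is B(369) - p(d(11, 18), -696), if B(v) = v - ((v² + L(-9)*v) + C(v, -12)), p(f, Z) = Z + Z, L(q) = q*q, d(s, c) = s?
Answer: -328579/2 ≈ -1.6429e+5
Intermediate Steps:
C(t, y) = ½ (C(t, y) = (¼)*2 = ½)
L(q) = q²
p(f, Z) = 2*Z
B(v) = -½ - v² - 80*v (B(v) = v - ((v² + (-9)²*v) + ½) = v - ((v² + 81*v) + ½) = v - (½ + v² + 81*v) = v + (-½ - v² - 81*v) = -½ - v² - 80*v)
B(369) - p(d(11, 18), -696) = (-½ - 1*369² - 80*369) - 2*(-696) = (-½ - 1*136161 - 29520) - 1*(-1392) = (-½ - 136161 - 29520) + 1392 = -331363/2 + 1392 = -328579/2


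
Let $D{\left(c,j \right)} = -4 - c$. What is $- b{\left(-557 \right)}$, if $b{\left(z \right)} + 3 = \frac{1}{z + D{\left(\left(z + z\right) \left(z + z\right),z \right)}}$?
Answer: $\frac{3724672}{1241557} \approx 3.0$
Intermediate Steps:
$b{\left(z \right)} = -3 + \frac{1}{-4 + z - 4 z^{2}}$ ($b{\left(z \right)} = -3 + \frac{1}{z - \left(4 + \left(z + z\right) \left(z + z\right)\right)} = -3 + \frac{1}{z - \left(4 + 2 z 2 z\right)} = -3 + \frac{1}{z - \left(4 + 4 z^{2}\right)} = -3 + \frac{1}{-4 + z - 4 z^{2}}$)
$- b{\left(-557 \right)} = - \frac{-13 - 12 \left(-557\right)^{2} + 3 \left(-557\right)}{4 - -557 + 4 \left(-557\right)^{2}} = - \frac{-13 - 3722988 - 1671}{4 + 557 + 4 \cdot 310249} = - \frac{-13 - 3722988 - 1671}{4 + 557 + 1240996} = - \frac{-3724672}{1241557} = \left(-1\right) \left(- \frac{3724672}{1241557}\right) = \frac{3724672}{1241557}$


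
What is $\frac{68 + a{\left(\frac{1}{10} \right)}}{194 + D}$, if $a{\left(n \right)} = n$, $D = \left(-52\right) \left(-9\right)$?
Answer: $\frac{681}{6620} \approx 0.10287$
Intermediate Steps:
$D = 468$
$\frac{68 + a{\left(\frac{1}{10} \right)}}{194 + D} = \frac{68 + \frac{1}{10}}{194 + 468} = \frac{68 + \frac{1}{10}}{662} = \frac{681}{10} \cdot \frac{1}{662} = \frac{681}{6620}$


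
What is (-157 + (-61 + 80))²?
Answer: 19044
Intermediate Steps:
(-157 + (-61 + 80))² = (-157 + 19)² = (-138)² = 19044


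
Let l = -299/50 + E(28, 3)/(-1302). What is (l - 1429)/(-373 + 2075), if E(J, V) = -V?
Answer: -3892377/4616675 ≈ -0.84311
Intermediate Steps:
l = -32429/5425 (l = -299/50 - 1*3/(-1302) = -299*1/50 - 3*(-1/1302) = -299/50 + 1/434 = -32429/5425 ≈ -5.9777)
(l - 1429)/(-373 + 2075) = (-32429/5425 - 1429)/(-373 + 2075) = -7784754/5425/1702 = -7784754/5425*1/1702 = -3892377/4616675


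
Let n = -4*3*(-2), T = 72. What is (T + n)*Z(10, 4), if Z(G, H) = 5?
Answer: 480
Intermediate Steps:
n = 24 (n = -12*(-2) = 24)
(T + n)*Z(10, 4) = (72 + 24)*5 = 96*5 = 480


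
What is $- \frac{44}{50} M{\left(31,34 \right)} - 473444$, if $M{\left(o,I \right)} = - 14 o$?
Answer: $- \frac{11826552}{25} \approx -4.7306 \cdot 10^{5}$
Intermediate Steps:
$- \frac{44}{50} M{\left(31,34 \right)} - 473444 = - \frac{44}{50} \left(\left(-14\right) 31\right) - 473444 = \left(-44\right) \frac{1}{50} \left(-434\right) - 473444 = \left(- \frac{22}{25}\right) \left(-434\right) - 473444 = \frac{9548}{25} - 473444 = - \frac{11826552}{25}$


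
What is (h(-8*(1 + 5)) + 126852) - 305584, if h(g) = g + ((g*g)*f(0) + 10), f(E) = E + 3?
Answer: -171858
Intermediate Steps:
f(E) = 3 + E
h(g) = 10 + g + 3*g² (h(g) = g + ((g*g)*(3 + 0) + 10) = g + (g²*3 + 10) = g + (3*g² + 10) = g + (10 + 3*g²) = 10 + g + 3*g²)
(h(-8*(1 + 5)) + 126852) - 305584 = ((10 - 8*(1 + 5) + 3*(-8*(1 + 5))²) + 126852) - 305584 = ((10 - 8*6 + 3*(-8*6)²) + 126852) - 305584 = ((10 - 48 + 3*(-48)²) + 126852) - 305584 = ((10 - 48 + 3*2304) + 126852) - 305584 = ((10 - 48 + 6912) + 126852) - 305584 = (6874 + 126852) - 305584 = 133726 - 305584 = -171858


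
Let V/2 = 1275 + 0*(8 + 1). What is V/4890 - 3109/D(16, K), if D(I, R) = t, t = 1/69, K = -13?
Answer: -34966838/163 ≈ -2.1452e+5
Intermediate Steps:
t = 1/69 ≈ 0.014493
D(I, R) = 1/69
V = 2550 (V = 2*(1275 + 0*(8 + 1)) = 2*(1275 + 0*9) = 2*(1275 + 0) = 2*1275 = 2550)
V/4890 - 3109/D(16, K) = 2550/4890 - 3109/1/69 = 2550*(1/4890) - 3109*69 = 85/163 - 214521 = -34966838/163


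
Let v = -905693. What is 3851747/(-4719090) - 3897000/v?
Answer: 14901793434329/4274046779370 ≈ 3.4866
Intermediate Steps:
3851747/(-4719090) - 3897000/v = 3851747/(-4719090) - 3897000/(-905693) = 3851747*(-1/4719090) - 3897000*(-1/905693) = -3851747/4719090 + 3897000/905693 = 14901793434329/4274046779370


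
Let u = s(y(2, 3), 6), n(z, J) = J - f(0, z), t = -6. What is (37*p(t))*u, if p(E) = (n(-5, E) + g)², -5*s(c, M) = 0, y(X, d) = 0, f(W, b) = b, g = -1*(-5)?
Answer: 0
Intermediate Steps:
g = 5
n(z, J) = J - z
s(c, M) = 0 (s(c, M) = -⅕*0 = 0)
u = 0
p(E) = (10 + E)² (p(E) = ((E - 1*(-5)) + 5)² = ((E + 5) + 5)² = ((5 + E) + 5)² = (10 + E)²)
(37*p(t))*u = (37*(10 - 6)²)*0 = (37*4²)*0 = (37*16)*0 = 592*0 = 0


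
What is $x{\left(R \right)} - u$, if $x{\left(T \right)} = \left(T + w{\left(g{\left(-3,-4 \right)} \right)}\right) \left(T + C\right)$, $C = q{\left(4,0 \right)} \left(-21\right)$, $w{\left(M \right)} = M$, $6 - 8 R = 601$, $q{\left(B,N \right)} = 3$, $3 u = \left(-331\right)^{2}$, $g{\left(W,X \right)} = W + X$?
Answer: $- \frac{4865557}{192} \approx -25341.0$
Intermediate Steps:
$u = \frac{109561}{3}$ ($u = \frac{\left(-331\right)^{2}}{3} = \frac{1}{3} \cdot 109561 = \frac{109561}{3} \approx 36520.0$)
$R = - \frac{595}{8}$ ($R = \frac{3}{4} - \frac{601}{8} = - \frac{595}{8} \approx -74.375$)
$C = -63$ ($C = 3 \left(-21\right) = -63$)
$x{\left(T \right)} = \left(-63 + T\right) \left(-7 + T\right)$ ($x{\left(T \right)} = \left(T - 7\right) \left(T - 63\right) = \left(T - 7\right) \left(-63 + T\right) = \left(-7 + T\right) \left(-63 + T\right) = \left(-63 + T\right) \left(-7 + T\right)$)
$x{\left(R \right)} - u = \left(441 + \left(- \frac{595}{8}\right)^{2} - - \frac{20825}{4}\right) - \frac{109561}{3} = \left(441 + \frac{354025}{64} + \frac{20825}{4}\right) - \frac{109561}{3} = \frac{715449}{64} - \frac{109561}{3} = - \frac{4865557}{192}$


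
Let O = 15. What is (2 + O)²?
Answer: 289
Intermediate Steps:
(2 + O)² = (2 + 15)² = 17² = 289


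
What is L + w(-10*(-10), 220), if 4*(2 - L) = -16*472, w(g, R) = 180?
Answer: 2070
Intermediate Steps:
L = 1890 (L = 2 - (-4)*472 = 2 - ¼*(-7552) = 2 + 1888 = 1890)
L + w(-10*(-10), 220) = 1890 + 180 = 2070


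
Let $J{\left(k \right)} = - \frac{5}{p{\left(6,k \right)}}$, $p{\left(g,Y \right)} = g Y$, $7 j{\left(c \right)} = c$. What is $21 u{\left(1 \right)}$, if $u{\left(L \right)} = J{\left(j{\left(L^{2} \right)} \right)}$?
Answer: $- \frac{245}{2} \approx -122.5$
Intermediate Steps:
$j{\left(c \right)} = \frac{c}{7}$
$p{\left(g,Y \right)} = Y g$
$J{\left(k \right)} = - \frac{5}{6 k}$ ($J{\left(k \right)} = - \frac{5}{k 6} = - \frac{5}{6 k}$)
$u{\left(L \right)} = - \frac{35}{6 L^{2}}$ ($u{\left(L \right)} = - \frac{5}{6 \frac{L^{2}}{7}} = - \frac{5 \frac{7}{L^{2}}}{6} = - \frac{35}{6 L^{2}}$)
$21 u{\left(1 \right)} = 21 \left(- \frac{35}{6 \cdot 1}\right) = 21 \left(\left(- \frac{35}{6}\right) 1\right) = 21 \left(- \frac{35}{6}\right) = - \frac{245}{2}$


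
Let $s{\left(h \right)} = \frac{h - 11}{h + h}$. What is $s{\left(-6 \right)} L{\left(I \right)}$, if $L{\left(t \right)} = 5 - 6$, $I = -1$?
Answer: $- \frac{17}{12} \approx -1.4167$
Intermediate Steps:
$L{\left(t \right)} = -1$ ($L{\left(t \right)} = 5 - 6 = -1$)
$s{\left(h \right)} = \frac{-11 + h}{2 h}$
$s{\left(-6 \right)} L{\left(I \right)} = \frac{-11 - 6}{2 \left(-6\right)} \left(-1\right) = \frac{1}{2} \left(- \frac{1}{6}\right) \left(-17\right) \left(-1\right) = \frac{17}{12} \left(-1\right) = - \frac{17}{12}$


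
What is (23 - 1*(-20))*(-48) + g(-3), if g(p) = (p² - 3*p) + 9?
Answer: -2037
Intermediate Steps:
g(p) = 9 + p² - 3*p
(23 - 1*(-20))*(-48) + g(-3) = (23 - 1*(-20))*(-48) + (9 + (-3)² - 3*(-3)) = (23 + 20)*(-48) + (9 + 9 + 9) = 43*(-48) + 27 = -2064 + 27 = -2037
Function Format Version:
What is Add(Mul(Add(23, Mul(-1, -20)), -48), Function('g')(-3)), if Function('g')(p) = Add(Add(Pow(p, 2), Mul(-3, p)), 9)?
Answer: -2037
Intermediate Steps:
Function('g')(p) = Add(9, Pow(p, 2), Mul(-3, p))
Add(Mul(Add(23, Mul(-1, -20)), -48), Function('g')(-3)) = Add(Mul(Add(23, Mul(-1, -20)), -48), Add(9, Pow(-3, 2), Mul(-3, -3))) = Add(Mul(Add(23, 20), -48), Add(9, 9, 9)) = Add(Mul(43, -48), 27) = Add(-2064, 27) = -2037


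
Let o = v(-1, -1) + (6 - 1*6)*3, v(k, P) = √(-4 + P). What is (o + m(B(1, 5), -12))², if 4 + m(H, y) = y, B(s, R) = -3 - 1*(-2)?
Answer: (16 - I*√5)² ≈ 251.0 - 71.554*I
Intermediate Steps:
B(s, R) = -1 (B(s, R) = -3 + 2 = -1)
m(H, y) = -4 + y
o = I*√5 (o = √(-4 - 1) + (6 - 1*6)*3 = √(-5) + (6 - 6)*3 = I*√5 + 0*3 = I*√5 + 0 = I*√5 ≈ 2.2361*I)
(o + m(B(1, 5), -12))² = (I*√5 + (-4 - 12))² = (I*√5 - 16)² = (-16 + I*√5)²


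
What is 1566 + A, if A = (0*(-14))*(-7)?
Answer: 1566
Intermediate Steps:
A = 0 (A = 0*(-7) = 0)
1566 + A = 1566 + 0 = 1566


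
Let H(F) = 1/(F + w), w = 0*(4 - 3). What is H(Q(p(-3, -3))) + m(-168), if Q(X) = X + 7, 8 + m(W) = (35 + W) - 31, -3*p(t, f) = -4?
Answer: -4297/25 ≈ -171.88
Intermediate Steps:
p(t, f) = 4/3 (p(t, f) = -⅓*(-4) = 4/3)
m(W) = -4 + W (m(W) = -8 + ((35 + W) - 31) = -8 + (4 + W) = -4 + W)
w = 0 (w = 0*1 = 0)
Q(X) = 7 + X
H(F) = 1/F (H(F) = 1/(F + 0) = 1/F)
H(Q(p(-3, -3))) + m(-168) = 1/(7 + 4/3) + (-4 - 168) = 1/(25/3) - 172 = 3/25 - 172 = -4297/25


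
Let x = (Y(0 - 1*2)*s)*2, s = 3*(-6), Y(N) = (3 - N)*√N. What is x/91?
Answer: -180*I*√2/91 ≈ -2.7973*I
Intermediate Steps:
Y(N) = √N*(3 - N)
s = -18
x = -180*I*√2 (x = ((√(0 - 1*2)*(3 - (0 - 1*2)))*(-18))*2 = ((√(0 - 2)*(3 - (0 - 2)))*(-18))*2 = ((√(-2)*(3 - 1*(-2)))*(-18))*2 = (((I*√2)*(3 + 2))*(-18))*2 = (((I*√2)*5)*(-18))*2 = ((5*I*√2)*(-18))*2 = -90*I*√2*2 = -180*I*√2 ≈ -254.56*I)
x/91 = -180*I*√2/91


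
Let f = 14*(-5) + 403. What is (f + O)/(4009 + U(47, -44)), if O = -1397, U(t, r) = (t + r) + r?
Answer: -133/496 ≈ -0.26815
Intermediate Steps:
U(t, r) = t + 2*r (U(t, r) = (r + t) + r = t + 2*r)
f = 333 (f = -70 + 403 = 333)
(f + O)/(4009 + U(47, -44)) = (333 - 1397)/(4009 + (47 + 2*(-44))) = -1064/(4009 + (47 - 88)) = -1064/(4009 - 41) = -1064/3968 = -1064*1/3968 = -133/496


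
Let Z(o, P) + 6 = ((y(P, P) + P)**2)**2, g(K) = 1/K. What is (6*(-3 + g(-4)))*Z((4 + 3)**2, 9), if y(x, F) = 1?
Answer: -194883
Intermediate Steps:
Z(o, P) = -6 + (1 + P)**4 (Z(o, P) = -6 + ((1 + P)**2)**2 = -6 + (1 + P)**4)
(6*(-3 + g(-4)))*Z((4 + 3)**2, 9) = (6*(-3 + 1/(-4)))*(-6 + (1 + 9)**4) = (6*(-3 - 1/4))*(-6 + 10**4) = (6*(-13/4))*(-6 + 10000) = -39/2*9994 = -194883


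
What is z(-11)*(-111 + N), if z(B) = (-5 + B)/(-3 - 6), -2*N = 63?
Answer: -760/3 ≈ -253.33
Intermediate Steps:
N = -63/2 (N = -1/2*63 = -63/2 ≈ -31.500)
z(B) = 5/9 - B/9 (z(B) = (-5 + B)/(-9) = (-5 + B)*(-1/9) = 5/9 - B/9)
z(-11)*(-111 + N) = (5/9 - 1/9*(-11))*(-111 - 63/2) = (5/9 + 11/9)*(-285/2) = (16/9)*(-285/2) = -760/3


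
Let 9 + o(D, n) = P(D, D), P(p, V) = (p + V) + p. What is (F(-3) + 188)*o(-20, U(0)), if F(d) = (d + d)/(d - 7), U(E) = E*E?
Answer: -65067/5 ≈ -13013.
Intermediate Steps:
U(E) = E²
P(p, V) = V + 2*p (P(p, V) = (V + p) + p = V + 2*p)
o(D, n) = -9 + 3*D (o(D, n) = -9 + (D + 2*D) = -9 + 3*D)
F(d) = 2*d/(-7 + d) (F(d) = (2*d)/(-7 + d) = 2*d/(-7 + d))
(F(-3) + 188)*o(-20, U(0)) = (2*(-3)/(-7 - 3) + 188)*(-9 + 3*(-20)) = (2*(-3)/(-10) + 188)*(-9 - 60) = (2*(-3)*(-⅒) + 188)*(-69) = (⅗ + 188)*(-69) = (943/5)*(-69) = -65067/5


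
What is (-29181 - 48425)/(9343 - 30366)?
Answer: 77606/21023 ≈ 3.6915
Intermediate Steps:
(-29181 - 48425)/(9343 - 30366) = -77606/(-21023) = -77606*(-1/21023) = 77606/21023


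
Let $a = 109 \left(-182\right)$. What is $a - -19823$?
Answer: $-15$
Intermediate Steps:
$a = -19838$
$a - -19823 = -19838 - -19823 = -19838 + 19823 = -15$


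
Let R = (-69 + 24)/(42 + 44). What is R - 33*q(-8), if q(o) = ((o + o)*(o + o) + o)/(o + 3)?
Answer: 703599/430 ≈ 1636.3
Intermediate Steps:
R = -45/86 ≈ -0.52326
q(o) = (o + 4*o²)/(3 + o) (q(o) = ((2*o)*(2*o) + o)/(3 + o) = (4*o² + o)/(3 + o) = (o + 4*o²)/(3 + o))
R - 33*q(-8) = -45/86 - (-264)*(1 + 4*(-8))/(3 - 8) = -45/86 - (-264)*(1 - 32)/(-5) = -45/86 - (-264)*(-1)*(-31)/5 = -45/86 - 33*(-248/5) = -45/86 + 8184/5 = 703599/430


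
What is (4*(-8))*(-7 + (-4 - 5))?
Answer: 512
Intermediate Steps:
(4*(-8))*(-7 + (-4 - 5)) = -32*(-7 - 9) = -32*(-16) = 512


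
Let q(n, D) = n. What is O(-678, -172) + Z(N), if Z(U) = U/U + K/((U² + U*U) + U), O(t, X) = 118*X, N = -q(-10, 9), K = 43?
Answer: -4261907/210 ≈ -20295.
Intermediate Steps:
N = 10 (N = -1*(-10) = 10)
Z(U) = 1 + 43/(U + 2*U²) (Z(U) = U/U + 43/((U² + U*U) + U) = 1 + 43/((U² + U²) + U) = 1 + 43/(2*U² + U) = 1 + 43/(U + 2*U²))
O(-678, -172) + Z(N) = 118*(-172) + (43 + 10 + 2*10²)/(10*(1 + 2*10)) = -20296 + (43 + 10 + 2*100)/(10*(1 + 20)) = -20296 + (⅒)*(43 + 10 + 200)/21 = -20296 + (⅒)*(1/21)*253 = -20296 + 253/210 = -4261907/210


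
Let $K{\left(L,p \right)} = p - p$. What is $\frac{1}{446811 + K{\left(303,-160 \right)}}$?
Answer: $\frac{1}{446811} \approx 2.2381 \cdot 10^{-6}$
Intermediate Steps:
$K{\left(L,p \right)} = 0$
$\frac{1}{446811 + K{\left(303,-160 \right)}} = \frac{1}{446811 + 0} = \frac{1}{446811}$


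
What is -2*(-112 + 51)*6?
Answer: 732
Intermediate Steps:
-2*(-112 + 51)*6 = -2*(-61)*6 = 122*6 = 732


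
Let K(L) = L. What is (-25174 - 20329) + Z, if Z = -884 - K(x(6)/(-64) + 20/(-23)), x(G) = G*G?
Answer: -17069889/368 ≈ -46386.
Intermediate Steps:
x(G) = G**2
Z = -324785/368 (Z = -884 - (6**2/(-64) + 20/(-23)) = -884 - (36*(-1/64) + 20*(-1/23)) = -884 - (-9/16 - 20/23) = -884 - 1*(-527/368) = -884 + 527/368 = -324785/368 ≈ -882.57)
(-25174 - 20329) + Z = (-25174 - 20329) - 324785/368 = -45503 - 324785/368 = -17069889/368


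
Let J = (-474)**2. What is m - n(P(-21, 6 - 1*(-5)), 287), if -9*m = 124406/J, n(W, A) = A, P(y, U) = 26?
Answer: -290231257/1011042 ≈ -287.06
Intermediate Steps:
J = 224676
m = -62203/1011042 (m = -124406/(9*224676) = -1/9*62203/112338 = -62203/1011042 ≈ -0.061524)
m - n(P(-21, 6 - 1*(-5)), 287) = -62203/1011042 - 1*287 = -62203/1011042 - 287 = -290231257/1011042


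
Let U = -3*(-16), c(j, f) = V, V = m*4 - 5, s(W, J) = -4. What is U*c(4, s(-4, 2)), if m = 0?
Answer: -240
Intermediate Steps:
V = -5 (V = 0*4 - 5 = 0 - 5 = -5)
c(j, f) = -5
U = 48
U*c(4, s(-4, 2)) = 48*(-5) = -240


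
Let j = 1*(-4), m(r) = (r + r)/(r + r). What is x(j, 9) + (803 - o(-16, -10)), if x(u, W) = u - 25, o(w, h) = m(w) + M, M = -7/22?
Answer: 17013/22 ≈ 773.32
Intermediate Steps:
m(r) = 1 (m(r) = (2*r)/((2*r)) = (2*r)*(1/(2*r)) = 1)
M = -7/22 (M = -7*1/22 = -7/22 ≈ -0.31818)
j = -4
o(w, h) = 15/22 (o(w, h) = 1 - 7/22 = 15/22)
x(u, W) = -25 + u
x(j, 9) + (803 - o(-16, -10)) = (-25 - 4) + (803 - 1*15/22) = -29 + (803 - 15/22) = -29 + 17651/22 = 17013/22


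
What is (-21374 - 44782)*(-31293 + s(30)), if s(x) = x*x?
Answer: 2010679308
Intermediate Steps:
s(x) = x²
(-21374 - 44782)*(-31293 + s(30)) = (-21374 - 44782)*(-31293 + 30²) = -66156*(-31293 + 900) = -66156*(-30393) = 2010679308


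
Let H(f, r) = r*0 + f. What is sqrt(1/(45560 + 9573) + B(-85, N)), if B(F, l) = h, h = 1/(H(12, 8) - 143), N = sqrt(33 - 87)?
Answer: I*sqrt(397247709846)/7222423 ≈ 0.087267*I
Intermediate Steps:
H(f, r) = f (H(f, r) = 0 + f = f)
N = 3*I*sqrt(6) (N = sqrt(-54) = 3*I*sqrt(6) ≈ 7.3485*I)
h = -1/131 (h = 1/(12 - 143) = 1/(-131) = -1/131 ≈ -0.0076336)
B(F, l) = -1/131
sqrt(1/(45560 + 9573) + B(-85, N)) = sqrt(1/(45560 + 9573) - 1/131) = sqrt(1/55133 - 1/131) = sqrt(-55002/7222423) = I*sqrt(397247709846)/7222423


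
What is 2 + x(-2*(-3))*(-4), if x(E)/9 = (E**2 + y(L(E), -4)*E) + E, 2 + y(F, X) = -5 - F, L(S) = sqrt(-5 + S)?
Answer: 218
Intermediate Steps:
y(F, X) = -7 - F (y(F, X) = -2 + (-5 - F) = -7 - F)
x(E) = 9*E + 9*E**2 + 9*E*(-7 - sqrt(-5 + E)) (x(E) = 9*((E**2 + (-7 - sqrt(-5 + E))*E) + E) = 9*((E**2 + E*(-7 - sqrt(-5 + E))) + E) = 9*(E + E**2 + E*(-7 - sqrt(-5 + E))) = 9*E + 9*E**2 + 9*E*(-7 - sqrt(-5 + E)))
2 + x(-2*(-3))*(-4) = 2 + (9*(-2*(-3))*(-6 - 2*(-3) - sqrt(-5 - 2*(-3))))*(-4) = 2 + (9*6*(-6 + 6 - sqrt(-5 + 6)))*(-4) = 2 + (9*6*(-6 + 6 - sqrt(1)))*(-4) = 2 + (9*6*(-6 + 6 - 1*1))*(-4) = 2 + (9*6*(-6 + 6 - 1))*(-4) = 2 + (9*6*(-1))*(-4) = 2 - 54*(-4) = 2 + 216 = 218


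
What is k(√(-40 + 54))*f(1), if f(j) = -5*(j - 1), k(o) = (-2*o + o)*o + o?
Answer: 0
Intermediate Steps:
k(o) = o - o² (k(o) = (-o)*o + o = -o² + o = o - o²)
f(j) = 5 - 5*j (f(j) = -5*(-1 + j) = 5 - 5*j)
k(√(-40 + 54))*f(1) = (√(-40 + 54)*(1 - √(-40 + 54)))*(5 - 5*1) = (√14*(1 - √14))*(5 - 5) = (√14*(1 - √14))*0 = 0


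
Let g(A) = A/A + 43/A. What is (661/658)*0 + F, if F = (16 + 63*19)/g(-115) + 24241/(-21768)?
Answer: 63224621/32652 ≈ 1936.3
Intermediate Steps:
g(A) = 1 + 43/A
F = 63224621/32652 (F = (16 + 63*19)/(((43 - 115)/(-115))) + 24241/(-21768) = (16 + 1197)/((-1/115*(-72))) + 24241*(-1/21768) = 1213/(72/115) - 24241/21768 = 1213*(115/72) - 24241/21768 = 139495/72 - 24241/21768 = 63224621/32652 ≈ 1936.3)
(661/658)*0 + F = (661/658)*0 + 63224621/32652 = 0 + 63224621/32652 = 63224621/32652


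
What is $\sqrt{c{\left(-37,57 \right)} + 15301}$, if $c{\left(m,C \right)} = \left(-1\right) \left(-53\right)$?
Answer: $3 \sqrt{1706} \approx 123.91$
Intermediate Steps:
$c{\left(m,C \right)} = 53$
$\sqrt{c{\left(-37,57 \right)} + 15301} = \sqrt{53 + 15301} = \sqrt{15354} = 3 \sqrt{1706}$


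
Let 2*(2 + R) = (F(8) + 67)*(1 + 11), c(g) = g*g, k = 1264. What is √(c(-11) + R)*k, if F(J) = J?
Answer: 1264*√569 ≈ 30151.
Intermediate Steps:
c(g) = g²
R = 448 (R = -2 + ((8 + 67)*(1 + 11))/2 = -2 + (75*12)/2 = -2 + (½)*900 = -2 + 450 = 448)
√(c(-11) + R)*k = √((-11)² + 448)*1264 = √(121 + 448)*1264 = √569*1264 = 1264*√569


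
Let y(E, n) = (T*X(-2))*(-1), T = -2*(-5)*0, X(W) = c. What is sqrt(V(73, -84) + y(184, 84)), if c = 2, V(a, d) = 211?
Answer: sqrt(211) ≈ 14.526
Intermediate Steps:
X(W) = 2
T = 0 (T = 10*0 = 0)
y(E, n) = 0 (y(E, n) = (0*2)*(-1) = 0*(-1) = 0)
sqrt(V(73, -84) + y(184, 84)) = sqrt(211 + 0) = sqrt(211)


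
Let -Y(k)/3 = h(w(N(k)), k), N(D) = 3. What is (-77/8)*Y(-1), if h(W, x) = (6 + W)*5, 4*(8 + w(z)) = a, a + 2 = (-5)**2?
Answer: 17325/32 ≈ 541.41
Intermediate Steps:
a = 23 (a = -2 + (-5)**2 = -2 + 25 = 23)
w(z) = -9/4 (w(z) = -8 + (1/4)*23 = -8 + 23/4 = -9/4)
h(W, x) = 30 + 5*W
Y(k) = -225/4 (Y(k) = -3*(30 + 5*(-9/4)) = -3*(30 - 45/4) = -3*75/4 = -225/4)
(-77/8)*Y(-1) = -77/8*(-225/4) = 17325/32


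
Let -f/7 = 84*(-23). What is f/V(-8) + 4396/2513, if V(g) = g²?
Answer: 1223827/5744 ≈ 213.06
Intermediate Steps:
f = 13524 (f = -588*(-23) = -7*(-1932) = 13524)
f/V(-8) + 4396/2513 = 13524/((-8)²) + 4396/2513 = 13524/64 + 4396*(1/2513) = 13524*(1/64) + 628/359 = 3381/16 + 628/359 = 1223827/5744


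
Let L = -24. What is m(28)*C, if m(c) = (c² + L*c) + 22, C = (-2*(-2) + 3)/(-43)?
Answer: -938/43 ≈ -21.814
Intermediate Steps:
C = -7/43 (C = (4 + 3)*(-1/43) = 7*(-1/43) = -7/43 ≈ -0.16279)
m(c) = 22 + c² - 24*c (m(c) = (c² - 24*c) + 22 = 22 + c² - 24*c)
m(28)*C = (22 + 28² - 24*28)*(-7/43) = (22 + 784 - 672)*(-7/43) = 134*(-7/43) = -938/43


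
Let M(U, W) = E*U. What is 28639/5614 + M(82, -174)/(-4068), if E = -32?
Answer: 32808647/5709438 ≈ 5.7464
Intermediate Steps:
M(U, W) = -32*U
28639/5614 + M(82, -174)/(-4068) = 28639/5614 - 32*82/(-4068) = 28639*(1/5614) - 2624*(-1/4068) = 28639/5614 + 656/1017 = 32808647/5709438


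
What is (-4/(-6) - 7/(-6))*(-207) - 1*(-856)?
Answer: 953/2 ≈ 476.50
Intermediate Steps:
(-4/(-6) - 7/(-6))*(-207) - 1*(-856) = (-4*(-⅙) - 7*(-⅙))*(-207) + 856 = (⅔ + 7/6)*(-207) + 856 = (11/6)*(-207) + 856 = -759/2 + 856 = 953/2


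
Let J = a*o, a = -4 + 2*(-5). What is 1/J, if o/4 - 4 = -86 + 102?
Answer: -1/1120 ≈ -0.00089286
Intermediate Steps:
a = -14 (a = -4 - 10 = -14)
o = 80 (o = 16 + 4*(-86 + 102) = 16 + 4*16 = 16 + 64 = 80)
J = -1120 (J = -14*80 = -1120)
1/J = 1/(-1120) = -1/1120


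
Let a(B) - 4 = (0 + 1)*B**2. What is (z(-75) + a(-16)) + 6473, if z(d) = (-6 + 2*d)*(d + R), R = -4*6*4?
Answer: 33409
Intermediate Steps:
a(B) = 4 + B**2 (a(B) = 4 + (0 + 1)*B**2 = 4 + 1*B**2 = 4 + B**2)
R = -96 (R = -24*4 = -96)
z(d) = (-96 + d)*(-6 + 2*d) (z(d) = (-6 + 2*d)*(d - 96) = (-6 + 2*d)*(-96 + d) = (-96 + d)*(-6 + 2*d))
(z(-75) + a(-16)) + 6473 = ((576 - 198*(-75) + 2*(-75)**2) + (4 + (-16)**2)) + 6473 = ((576 + 14850 + 2*5625) + (4 + 256)) + 6473 = ((576 + 14850 + 11250) + 260) + 6473 = (26676 + 260) + 6473 = 26936 + 6473 = 33409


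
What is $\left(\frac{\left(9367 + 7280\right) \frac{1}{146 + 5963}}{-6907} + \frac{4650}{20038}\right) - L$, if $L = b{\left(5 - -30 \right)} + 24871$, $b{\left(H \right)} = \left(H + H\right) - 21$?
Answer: $- \frac{10534840347063058}{422750332397} \approx -24920.0$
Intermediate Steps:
$b{\left(H \right)} = -21 + 2 H$ ($b{\left(H \right)} = 2 H - 21 = -21 + 2 H$)
$L = 24920$ ($L = \left(-21 + 2 \left(5 - -30\right)\right) + 24871 = \left(-21 + 2 \left(5 + 30\right)\right) + 24871 = \left(-21 + 2 \cdot 35\right) + 24871 = \left(-21 + 70\right) + 24871 = 49 + 24871 = 24920$)
$\left(\frac{\left(9367 + 7280\right) \frac{1}{146 + 5963}}{-6907} + \frac{4650}{20038}\right) - L = \left(\frac{\left(9367 + 7280\right) \frac{1}{146 + 5963}}{-6907} + \frac{4650}{20038}\right) - 24920 = \left(\frac{16647}{6109} \left(- \frac{1}{6907}\right) + 4650 \cdot \frac{1}{20038}\right) - 24920 = \left(16647 \cdot \frac{1}{6109} \left(- \frac{1}{6907}\right) + \frac{2325}{10019}\right) - 24920 = \left(\frac{16647}{6109} \left(- \frac{1}{6907}\right) + \frac{2325}{10019}\right) - 24920 = \left(- \frac{16647}{42194863} + \frac{2325}{10019}\right) - 24920 = \frac{97936270182}{422750332397} - 24920 = - \frac{10534840347063058}{422750332397}$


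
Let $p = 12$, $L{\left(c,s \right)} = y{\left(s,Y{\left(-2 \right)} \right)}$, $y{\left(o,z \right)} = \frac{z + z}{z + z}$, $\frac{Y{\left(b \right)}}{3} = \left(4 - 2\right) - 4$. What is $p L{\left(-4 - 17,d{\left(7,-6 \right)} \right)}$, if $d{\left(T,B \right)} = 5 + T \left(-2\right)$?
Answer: $12$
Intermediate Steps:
$Y{\left(b \right)} = -6$ ($Y{\left(b \right)} = 3 \left(\left(4 - 2\right) - 4\right) = 3 \left(2 - 4\right) = 3 \left(-2\right) = -6$)
$d{\left(T,B \right)} = 5 - 2 T$
$y{\left(o,z \right)} = 1$ ($y{\left(o,z \right)} = \frac{2 z}{2 z} = 2 z \frac{1}{2 z} = 1$)
$L{\left(c,s \right)} = 1$
$p L{\left(-4 - 17,d{\left(7,-6 \right)} \right)} = 12 \cdot 1 = 12$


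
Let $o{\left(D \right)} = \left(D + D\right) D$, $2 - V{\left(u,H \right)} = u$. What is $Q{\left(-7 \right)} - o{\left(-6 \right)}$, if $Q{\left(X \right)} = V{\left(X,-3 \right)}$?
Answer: $-63$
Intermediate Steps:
$V{\left(u,H \right)} = 2 - u$
$Q{\left(X \right)} = 2 - X$
$o{\left(D \right)} = 2 D^{2}$ ($o{\left(D \right)} = 2 D D = 2 D^{2}$)
$Q{\left(-7 \right)} - o{\left(-6 \right)} = \left(2 - -7\right) - 2 \left(-6\right)^{2} = \left(2 + 7\right) - 2 \cdot 36 = 9 - 72 = -63$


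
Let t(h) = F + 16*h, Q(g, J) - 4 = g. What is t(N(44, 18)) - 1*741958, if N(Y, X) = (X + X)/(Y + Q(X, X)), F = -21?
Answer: -8161673/11 ≈ -7.4197e+5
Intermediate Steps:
Q(g, J) = 4 + g
N(Y, X) = 2*X/(4 + X + Y) (N(Y, X) = (X + X)/(Y + (4 + X)) = (2*X)/(4 + X + Y) = 2*X/(4 + X + Y))
t(h) = -21 + 16*h
t(N(44, 18)) - 1*741958 = (-21 + 16*(2*18/(4 + 18 + 44))) - 1*741958 = (-21 + 16*(2*18/66)) - 741958 = (-21 + 16*(2*18*(1/66))) - 741958 = (-21 + 16*(6/11)) - 741958 = (-21 + 96/11) - 741958 = -135/11 - 741958 = -8161673/11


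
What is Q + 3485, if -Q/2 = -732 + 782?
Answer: 3385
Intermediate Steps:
Q = -100 (Q = -2*(-732 + 782) = -2*50 = -100)
Q + 3485 = -100 + 3485 = 3385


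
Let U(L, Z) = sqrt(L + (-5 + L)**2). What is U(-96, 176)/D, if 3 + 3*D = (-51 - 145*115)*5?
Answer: -3*sqrt(10105)/83633 ≈ -0.0036059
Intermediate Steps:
D = -83633/3 (D = -1 + ((-51 - 145*115)*5)/3 = -1 + ((-51 - 16675)*5)/3 = -1 + (-16726*5)/3 = -1 + (1/3)*(-83630) = -1 - 83630/3 = -83633/3 ≈ -27878.)
U(-96, 176)/D = sqrt(-96 + (-5 - 96)**2)/(-83633/3) = sqrt(-96 + (-101)**2)*(-3/83633) = sqrt(-96 + 10201)*(-3/83633) = sqrt(10105)*(-3/83633) = -3*sqrt(10105)/83633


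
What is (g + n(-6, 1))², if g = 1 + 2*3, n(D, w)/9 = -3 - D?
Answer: 1156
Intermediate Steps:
n(D, w) = -27 - 9*D (n(D, w) = 9*(-3 - D) = -27 - 9*D)
g = 7 (g = 1 + 6 = 7)
(g + n(-6, 1))² = (7 + (-27 - 9*(-6)))² = (7 + (-27 + 54))² = (7 + 27)² = 34² = 1156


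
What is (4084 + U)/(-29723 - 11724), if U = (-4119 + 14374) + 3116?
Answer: -17455/41447 ≈ -0.42114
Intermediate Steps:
U = 13371 (U = 10255 + 3116 = 13371)
(4084 + U)/(-29723 - 11724) = (4084 + 13371)/(-29723 - 11724) = 17455/(-41447) = 17455*(-1/41447) = -17455/41447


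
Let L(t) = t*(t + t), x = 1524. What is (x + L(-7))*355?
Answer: 575810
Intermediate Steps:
L(t) = 2*t**2 (L(t) = t*(2*t) = 2*t**2)
(x + L(-7))*355 = (1524 + 2*(-7)**2)*355 = (1524 + 2*49)*355 = (1524 + 98)*355 = 1622*355 = 575810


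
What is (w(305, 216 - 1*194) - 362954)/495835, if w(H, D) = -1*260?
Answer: -363214/495835 ≈ -0.73253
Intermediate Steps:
w(H, D) = -260
(w(305, 216 - 1*194) - 362954)/495835 = (-260 - 362954)/495835 = -363214*1/495835 = -363214/495835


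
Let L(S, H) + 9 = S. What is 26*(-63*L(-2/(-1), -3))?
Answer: 11466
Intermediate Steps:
L(S, H) = -9 + S
26*(-63*L(-2/(-1), -3)) = 26*(-63*(-9 - 2/(-1))) = 26*(-63*(-9 - 2*(-1))) = 26*(-63*(-9 + 2)) = 26*(-63*(-7)) = 26*441 = 11466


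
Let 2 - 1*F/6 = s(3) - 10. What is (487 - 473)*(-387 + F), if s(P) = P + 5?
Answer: -5082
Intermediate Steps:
s(P) = 5 + P
F = 24 (F = 12 - 6*((5 + 3) - 10) = 12 - 6*(8 - 10) = 12 - 6*(-2) = 12 + 12 = 24)
(487 - 473)*(-387 + F) = (487 - 473)*(-387 + 24) = 14*(-363) = -5082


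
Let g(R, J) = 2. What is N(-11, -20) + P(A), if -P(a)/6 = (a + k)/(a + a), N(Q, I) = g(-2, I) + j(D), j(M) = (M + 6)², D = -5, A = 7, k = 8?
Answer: -24/7 ≈ -3.4286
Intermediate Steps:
j(M) = (6 + M)²
N(Q, I) = 3 (N(Q, I) = 2 + (6 - 5)² = 2 + 1² = 2 + 1 = 3)
P(a) = -3*(8 + a)/a (P(a) = -6*(a + 8)/(a + a) = -6*(8 + a)/(2*a) = -6*(8 + a)*1/(2*a) = -3*(8 + a)/a)
N(-11, -20) + P(A) = 3 + (-3 - 24/7) = 3 - 45/7 = -24/7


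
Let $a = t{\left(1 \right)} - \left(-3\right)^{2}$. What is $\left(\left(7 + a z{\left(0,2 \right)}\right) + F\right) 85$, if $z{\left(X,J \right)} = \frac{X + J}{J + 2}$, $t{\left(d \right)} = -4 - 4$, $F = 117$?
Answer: $\frac{19635}{2} \approx 9817.5$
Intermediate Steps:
$t{\left(d \right)} = -8$ ($t{\left(d \right)} = -4 - 4 = -8$)
$a = -17$ ($a = -8 - \left(-3\right)^{2} = -8 - 9 = -17$)
$z{\left(X,J \right)} = \frac{J + X}{2 + J}$
$\left(\left(7 + a z{\left(0,2 \right)}\right) + F\right) 85 = \left(\left(7 - 17 \frac{2 + 0}{2 + 2}\right) + 117\right) 85 = \left(\left(7 - 17 \cdot \frac{1}{4} \cdot 2\right) + 117\right) 85 = \left(\left(7 - \frac{17}{2}\right) + 117\right) 85 = \left(- \frac{3}{2} + 117\right) 85 = \frac{231}{2} \cdot 85 = \frac{19635}{2}$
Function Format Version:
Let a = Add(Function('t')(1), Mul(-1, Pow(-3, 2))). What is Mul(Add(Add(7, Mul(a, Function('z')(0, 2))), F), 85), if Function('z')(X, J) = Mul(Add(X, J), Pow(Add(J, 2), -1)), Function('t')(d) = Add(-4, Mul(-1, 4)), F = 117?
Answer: Rational(19635, 2) ≈ 9817.5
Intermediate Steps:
Function('t')(d) = -8 (Function('t')(d) = Add(-4, -4) = -8)
a = -17 (a = Add(-8, Mul(-1, Pow(-3, 2))) = Add(-8, Mul(-1, 9)) = Add(-8, -9) = -17)
Function('z')(X, J) = Mul(Pow(Add(2, J), -1), Add(J, X)) (Function('z')(X, J) = Mul(Add(J, X), Pow(Add(2, J), -1)) = Mul(Pow(Add(2, J), -1), Add(J, X)))
Mul(Add(Add(7, Mul(a, Function('z')(0, 2))), F), 85) = Mul(Add(Add(7, Mul(-17, Mul(Pow(Add(2, 2), -1), Add(2, 0)))), 117), 85) = Mul(Add(Add(7, Mul(-17, Mul(Pow(4, -1), 2))), 117), 85) = Mul(Add(Add(7, Mul(-17, Mul(Rational(1, 4), 2))), 117), 85) = Mul(Add(Add(7, Mul(-17, Rational(1, 2))), 117), 85) = Mul(Add(Add(7, Rational(-17, 2)), 117), 85) = Mul(Add(Rational(-3, 2), 117), 85) = Mul(Rational(231, 2), 85) = Rational(19635, 2)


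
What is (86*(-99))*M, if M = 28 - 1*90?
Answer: 527868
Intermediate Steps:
M = -62 (M = 28 - 90 = -62)
(86*(-99))*M = (86*(-99))*(-62) = -8514*(-62) = 527868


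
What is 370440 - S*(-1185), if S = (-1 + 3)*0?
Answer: 370440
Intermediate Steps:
S = 0 (S = 2*0 = 0)
370440 - S*(-1185) = 370440 - 0*(-1185) = 370440 - 1*0 = 370440 + 0 = 370440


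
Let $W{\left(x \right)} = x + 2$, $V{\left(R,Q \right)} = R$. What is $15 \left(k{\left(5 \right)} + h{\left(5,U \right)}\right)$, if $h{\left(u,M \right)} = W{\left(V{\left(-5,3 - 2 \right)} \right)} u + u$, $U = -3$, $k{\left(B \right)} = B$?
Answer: $-75$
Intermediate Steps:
$W{\left(x \right)} = 2 + x$
$h{\left(u,M \right)} = - 2 u$ ($h{\left(u,M \right)} = \left(2 - 5\right) u + u = - 3 u + u = - 2 u$)
$15 \left(k{\left(5 \right)} + h{\left(5,U \right)}\right) = 15 \left(5 - 10\right) = 15 \left(-5\right) = -75$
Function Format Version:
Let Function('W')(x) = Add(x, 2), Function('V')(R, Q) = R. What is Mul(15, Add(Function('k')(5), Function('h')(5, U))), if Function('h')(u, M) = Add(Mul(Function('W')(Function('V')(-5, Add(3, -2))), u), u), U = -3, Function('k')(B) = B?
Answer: -75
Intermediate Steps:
Function('W')(x) = Add(2, x)
Function('h')(u, M) = Mul(-2, u) (Function('h')(u, M) = Add(Mul(Add(2, -5), u), u) = Add(Mul(-3, u), u) = Mul(-2, u))
Mul(15, Add(Function('k')(5), Function('h')(5, U))) = Mul(15, Add(5, Mul(-2, 5))) = Mul(15, Add(5, -10)) = Mul(15, -5) = -75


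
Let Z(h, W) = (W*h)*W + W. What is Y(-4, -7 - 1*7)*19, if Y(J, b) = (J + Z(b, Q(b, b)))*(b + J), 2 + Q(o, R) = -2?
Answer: 79344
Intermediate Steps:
Q(o, R) = -4 (Q(o, R) = -2 - 2 = -4)
Z(h, W) = W + h*W**2 (Z(h, W) = h*W**2 + W = W + h*W**2)
Y(J, b) = (J + b)*(-4 + J + 16*b) (Y(J, b) = (J - 4*(1 - 4*b))*(b + J) = (J + (-4 + 16*b))*(J + b) = (-4 + J + 16*b)*(J + b) = (J + b)*(-4 + J + 16*b))
Y(-4, -7 - 1*7)*19 = ((-4)**2 - 4*(-4) - 4*(-7 - 1*7) + 16*(-7 - 1*7)**2 + 17*(-4)*(-7 - 1*7))*19 = (16 + 16 - 4*(-7 - 7) + 16*(-7 - 7)**2 + 17*(-4)*(-7 - 7))*19 = (16 + 16 - 4*(-14) + 16*(-14)**2 + 17*(-4)*(-14))*19 = (16 + 16 + 56 + 16*196 + 952)*19 = (16 + 16 + 56 + 3136 + 952)*19 = 4176*19 = 79344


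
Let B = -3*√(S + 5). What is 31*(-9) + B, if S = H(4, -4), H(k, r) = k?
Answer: -288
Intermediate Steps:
S = 4
B = -9 (B = -3*√(4 + 5) = -3*√9 = -3*3 = -9)
31*(-9) + B = 31*(-9) - 9 = -279 - 9 = -288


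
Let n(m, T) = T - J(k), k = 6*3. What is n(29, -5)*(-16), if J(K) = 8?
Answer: 208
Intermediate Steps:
k = 18
n(m, T) = -8 + T (n(m, T) = T - 1*8 = T - 8 = -8 + T)
n(29, -5)*(-16) = (-8 - 5)*(-16) = -13*(-16) = 208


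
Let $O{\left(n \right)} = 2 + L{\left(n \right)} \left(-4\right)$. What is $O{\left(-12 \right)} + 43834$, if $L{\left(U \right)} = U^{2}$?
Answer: $43260$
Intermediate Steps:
$O{\left(n \right)} = 2 - 4 n^{2}$ ($O{\left(n \right)} = 2 + n^{2} \left(-4\right) = 2 - 4 n^{2}$)
$O{\left(-12 \right)} + 43834 = \left(2 - 4 \left(-12\right)^{2}\right) + 43834 = \left(2 - 576\right) + 43834 = -574 + 43834 = 43260$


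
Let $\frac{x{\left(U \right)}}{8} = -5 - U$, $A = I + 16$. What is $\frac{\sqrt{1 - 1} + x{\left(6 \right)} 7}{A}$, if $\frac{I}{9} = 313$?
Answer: $- \frac{616}{2833} \approx -0.21744$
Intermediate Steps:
$I = 2817$ ($I = 9 \cdot 313 = 2817$)
$A = 2833$ ($A = 2817 + 16 = 2833$)
$x{\left(U \right)} = -40 - 8 U$ ($x{\left(U \right)} = 8 \left(-5 - U\right) = -40 - 8 U$)
$\frac{\sqrt{1 - 1} + x{\left(6 \right)} 7}{A} = \frac{\sqrt{1 - 1} + \left(-40 - 48\right) 7}{2833} = \left(\sqrt{0} + \left(-40 - 48\right) 7\right) \frac{1}{2833} = \left(0 - 616\right) \frac{1}{2833} = \left(-616\right) \frac{1}{2833} = - \frac{616}{2833}$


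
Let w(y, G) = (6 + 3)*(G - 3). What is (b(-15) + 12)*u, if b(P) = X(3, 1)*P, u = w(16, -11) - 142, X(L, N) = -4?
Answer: -19296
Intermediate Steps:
w(y, G) = -27 + 9*G (w(y, G) = 9*(-3 + G) = -27 + 9*G)
u = -268 (u = (-27 + 9*(-11)) - 142 = (-27 - 99) - 142 = -126 - 142 = -268)
b(P) = -4*P
(b(-15) + 12)*u = (-4*(-15) + 12)*(-268) = (60 + 12)*(-268) = 72*(-268) = -19296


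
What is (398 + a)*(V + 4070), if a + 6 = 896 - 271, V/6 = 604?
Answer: 7824798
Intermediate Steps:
V = 3624 (V = 6*604 = 3624)
a = 619 (a = -6 + (896 - 271) = -6 + 625 = 619)
(398 + a)*(V + 4070) = (398 + 619)*(3624 + 4070) = 1017*7694 = 7824798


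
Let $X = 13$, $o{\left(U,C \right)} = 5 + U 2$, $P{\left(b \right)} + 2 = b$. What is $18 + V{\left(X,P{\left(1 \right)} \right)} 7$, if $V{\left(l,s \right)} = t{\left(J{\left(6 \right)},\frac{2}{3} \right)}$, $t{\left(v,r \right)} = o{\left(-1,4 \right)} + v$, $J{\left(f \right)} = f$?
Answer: $81$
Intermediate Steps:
$P{\left(b \right)} = -2 + b$
$o{\left(U,C \right)} = 5 + 2 U$
$t{\left(v,r \right)} = 3 + v$ ($t{\left(v,r \right)} = \left(5 + 2 \left(-1\right)\right) + v = \left(5 - 2\right) + v = 3 + v$)
$V{\left(l,s \right)} = 9$ ($V{\left(l,s \right)} = 3 + 6 = 9$)
$18 + V{\left(X,P{\left(1 \right)} \right)} 7 = 18 + 9 \cdot 7 = 18 + 63 = 81$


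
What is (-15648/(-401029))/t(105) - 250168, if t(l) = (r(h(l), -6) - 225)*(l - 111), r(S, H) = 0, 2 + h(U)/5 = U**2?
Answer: -22573040143592/90231525 ≈ -2.5017e+5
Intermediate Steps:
h(U) = -10 + 5*U**2
t(l) = 24975 - 225*l (t(l) = (0 - 225)*(l - 111) = -225*(-111 + l) = 24975 - 225*l)
(-15648/(-401029))/t(105) - 250168 = (-15648/(-401029))/(24975 - 225*105) - 250168 = (-15648*(-1/401029))/(24975 - 23625) - 250168 = (15648/401029)/1350 - 250168 = (15648/401029)*(1/1350) - 250168 = 2608/90231525 - 250168 = -22573040143592/90231525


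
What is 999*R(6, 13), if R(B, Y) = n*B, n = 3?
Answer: 17982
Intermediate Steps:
R(B, Y) = 3*B
999*R(6, 13) = 999*(3*6) = 999*18 = 17982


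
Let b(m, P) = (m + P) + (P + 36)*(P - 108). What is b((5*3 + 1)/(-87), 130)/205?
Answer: 329018/17835 ≈ 18.448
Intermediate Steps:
b(m, P) = P + m + (-108 + P)*(36 + P) (b(m, P) = (P + m) + (36 + P)*(-108 + P) = (P + m) + (-108 + P)*(36 + P) = P + m + (-108 + P)*(36 + P))
b((5*3 + 1)/(-87), 130)/205 = (-3888 + (5*3 + 1)/(-87) + 130**2 - 71*130)/205 = (-3888 + (15 + 1)*(-1/87) + 16900 - 9230)*(1/205) = (-3888 + 16*(-1/87) + 16900 - 9230)*(1/205) = (-3888 - 16/87 + 16900 - 9230)*(1/205) = (329018/87)*(1/205) = 329018/17835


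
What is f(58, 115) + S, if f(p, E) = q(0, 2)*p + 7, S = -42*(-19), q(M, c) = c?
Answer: 921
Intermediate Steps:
S = 798
f(p, E) = 7 + 2*p (f(p, E) = 2*p + 7 = 7 + 2*p)
f(58, 115) + S = (7 + 2*58) + 798 = (7 + 116) + 798 = 123 + 798 = 921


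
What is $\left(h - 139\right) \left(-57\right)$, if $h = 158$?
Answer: $-1083$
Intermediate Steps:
$\left(h - 139\right) \left(-57\right) = \left(158 - 139\right) \left(-57\right) = 19 \left(-57\right) = -1083$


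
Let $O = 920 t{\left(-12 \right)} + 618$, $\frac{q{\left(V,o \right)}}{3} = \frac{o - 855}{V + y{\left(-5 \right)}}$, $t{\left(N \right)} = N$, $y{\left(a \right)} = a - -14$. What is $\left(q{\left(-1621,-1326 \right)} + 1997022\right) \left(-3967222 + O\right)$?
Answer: $- \frac{3201213864626877}{403} \approx -7.9435 \cdot 10^{12}$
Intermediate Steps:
$y{\left(a \right)} = 14 + a$ ($y{\left(a \right)} = a + 14 = 14 + a$)
$q{\left(V,o \right)} = \frac{3 \left(-855 + o\right)}{9 + V}$ ($q{\left(V,o \right)} = 3 \frac{o - 855}{V + \left(14 - 5\right)} = 3 \frac{-855 + o}{V + 9} = 3 \frac{-855 + o}{9 + V} = \frac{3 \left(-855 + o\right)}{9 + V}$)
$O = -10422$ ($O = 920 \left(-12\right) + 618 = -11040 + 618 = -10422$)
$\left(q{\left(-1621,-1326 \right)} + 1997022\right) \left(-3967222 + O\right) = \left(\frac{3 \left(-855 - 1326\right)}{9 - 1621} + 1997022\right) \left(-3967222 - 10422\right) = \left(3 \frac{1}{-1612} \left(-2181\right) + 1997022\right) \left(-3977644\right) = \left(3 \left(- \frac{1}{1612}\right) \left(-2181\right) + 1997022\right) \left(-3977644\right) = \left(\frac{6543}{1612} + 1997022\right) \left(-3977644\right) = \frac{3219206007}{1612} \left(-3977644\right) = - \frac{3201213864626877}{403}$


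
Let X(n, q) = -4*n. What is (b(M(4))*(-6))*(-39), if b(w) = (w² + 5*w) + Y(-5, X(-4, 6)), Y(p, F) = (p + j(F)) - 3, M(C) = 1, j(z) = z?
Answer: 3276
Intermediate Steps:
Y(p, F) = -3 + F + p (Y(p, F) = (p + F) - 3 = (F + p) - 3 = -3 + F + p)
b(w) = 8 + w² + 5*w (b(w) = (w² + 5*w) + (-3 - 4*(-4) - 5) = (w² + 5*w) + (-3 + 16 - 5) = (w² + 5*w) + 8 = 8 + w² + 5*w)
(b(M(4))*(-6))*(-39) = ((8 + 1² + 5*1)*(-6))*(-39) = ((8 + 1 + 5)*(-6))*(-39) = (14*(-6))*(-39) = -84*(-39) = 3276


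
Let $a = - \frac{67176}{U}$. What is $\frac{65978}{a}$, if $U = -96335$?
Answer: $\frac{3177995315}{33588} \approx 94617.0$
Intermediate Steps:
$a = \frac{67176}{96335}$ ($a = - \frac{67176}{-96335} = \left(-67176\right) \left(- \frac{1}{96335}\right) = \frac{67176}{96335} \approx 0.69732$)
$\frac{65978}{a} = \frac{65978}{\frac{67176}{96335}} = 65978 \cdot \frac{96335}{67176} = \frac{3177995315}{33588}$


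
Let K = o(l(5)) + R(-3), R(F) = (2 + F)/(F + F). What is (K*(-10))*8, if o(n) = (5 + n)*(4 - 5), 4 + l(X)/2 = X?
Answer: 1640/3 ≈ 546.67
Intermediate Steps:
l(X) = -8 + 2*X
o(n) = -5 - n (o(n) = (5 + n)*(-1) = -5 - n)
R(F) = (2 + F)/(2*F) (R(F) = (2 + F)/((2*F)) = (2 + F)*(1/(2*F)) = (2 + F)/(2*F))
K = -41/6 (K = (-5 - (-8 + 2*5)) + (1/2)*(2 - 3)/(-3) = (-5 - (-8 + 10)) + (1/2)*(-1/3)*(-1) = (-5 - 1*2) + 1/6 = (-5 - 2) + 1/6 = -7 + 1/6 = -41/6 ≈ -6.8333)
(K*(-10))*8 = -41/6*(-10)*8 = (205/3)*8 = 1640/3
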